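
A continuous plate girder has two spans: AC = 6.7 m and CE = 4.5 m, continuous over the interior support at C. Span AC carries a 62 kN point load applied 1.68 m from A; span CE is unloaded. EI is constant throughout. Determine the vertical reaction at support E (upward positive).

Insert a hinge at C; M_C is the redundant, and each span becomes simply supported.
End slopes at the hinge C, treating each span as simply supported:
  span AC: point load 62 at a = 1.68: Pab(L + a)/(6LEI) = 109/EI
  relative rotation θ_0 = (109 + 0)/EI = 109/EI
A unit hogging moment at C produces rotation L₁/(3EI) + L₂/(3EI) = 3.733/EI.
Slope continuity at C: θ_0 = M_C·3.733/EI, so M_C = 109/3.733 = 29.2 kN·m (hogging).
Span CE, ΣM about E: R_C^{CE}·4.5 = 0 + 29.2, so R_C^{CE} = 6.488 kN and R_E = 0 − 6.488 = -6.488 kN.

R_E = -6.488 kN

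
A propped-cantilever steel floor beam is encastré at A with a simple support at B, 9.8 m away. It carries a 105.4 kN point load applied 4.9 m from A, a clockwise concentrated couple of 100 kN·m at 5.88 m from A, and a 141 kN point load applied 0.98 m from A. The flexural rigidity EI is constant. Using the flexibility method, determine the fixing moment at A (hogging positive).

M_A = 285.8 kN·m

Take the reaction at B as the redundant and release it; the primary structure is a cantilever fixed at A.
Free-end deflection of the primary structure under the applied loading (downward +):
  point load 105.4 at a = 4.9: Pa²(3L − a)/(6EI) = 10334/EI
  clockwise couple 100 at a = 5.88: M₀a(2L − a)/(2EI) = 4034/EI
  point load 141 at a = 0.98: Pa²(3L − a)/(6EI) = 641.4/EI
  δ_0 = 15009/EI
Flexibility coefficient — unit upward force at B: δ_{BB} = L³/(3EI) = 313.7/EI.
The prop prevents deflection at B: R_B = δ_0/δ_{BB} = 15009/313.7 = 47.84 kN.
Moment equilibrium about A: M_A = Σ(load moments about A) − R_B·L = 754.6 − 47.84×9.8 = 285.8 kN·m.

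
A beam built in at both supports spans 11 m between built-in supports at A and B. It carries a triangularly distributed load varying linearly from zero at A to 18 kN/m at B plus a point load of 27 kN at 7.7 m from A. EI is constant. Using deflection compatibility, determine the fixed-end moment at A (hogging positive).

Take the two fixed-end moments M_A, M_B as redundants; the released structure is the simple span AB.
Simple-span end rotations at A and B under the given loads:
  at A: triangular load, peak 18: 7w₀L³/(360EI) = 465.9/EI
  at B: triangular load, peak 18: w₀L³/(45EI) = 532.4/EI
  at A: point load 27 at a = 7.7: Pab(L + b)/(6LEI) = 148.6/EI
  at B: point load 27 at a = 7.7: Pab(L + a)/(6LEI) = 194.4/EI
  θ_A0 = 614.5/EI,  θ_B0 = 726.8/EI
Flexibility coefficients: a unit moment at one end gives L/(3EI) there and L/(6EI) at the far end, so f₁₁ = f₂₂ = 3.667/EI and f₁₂ = f₂₁ = 1.833/EI.
Compatibility — zero rotation at each built-in end:
  3.667 M_A + 1.833 M_B = 614.5
  1.833 M_A + 3.667 M_B = 726.8
Solving the pair gives M_A = 91.31 kN·m and M_B = 152.6 kN·m (hogging).

M_A = 91.31 kN·m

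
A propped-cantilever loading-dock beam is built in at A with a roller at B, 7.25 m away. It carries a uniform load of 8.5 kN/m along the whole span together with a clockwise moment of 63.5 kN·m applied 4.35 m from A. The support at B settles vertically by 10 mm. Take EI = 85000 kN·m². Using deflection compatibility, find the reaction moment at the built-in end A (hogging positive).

Remove the prop at B; the released (primary) structure is a cantilever built in at A.
Free-end deflection of the primary structure under the applied loading (downward +):
  UDL 8.5: wL⁴/(8EI) = 2935/EI
  clockwise couple 63.5 at a = 4.35: M₀a(2L − a)/(2EI) = 1402/EI
  δ_0 = 4337/EI
Flexibility coefficient — unit upward force at B: δ_{BB} = L³/(3EI) = 127/EI.
With EI = 85000 kN·m²: δ_0 = 0.051027 m and δ_{BB} = 0.001494 m/kN.
Compatibility — the beam at B must follow the support down by 0.01 m: δ_0 − R_B·δ_{BB} = 0.01, so R_B = (0.051027 − 0.01)/0.001494 = 27.45 kN.
Moment equilibrium about A: M_A = Σ(load moments about A) − R_B·L = 286.9 − 27.45×7.25 = 87.85 kN·m.

M_A = 87.85 kN·m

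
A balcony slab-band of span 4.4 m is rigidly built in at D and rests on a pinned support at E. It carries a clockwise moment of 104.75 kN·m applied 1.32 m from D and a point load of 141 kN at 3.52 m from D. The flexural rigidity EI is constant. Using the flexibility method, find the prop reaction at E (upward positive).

Choose R_E as the redundant. The primary structure is the cantilever fixed at D.
Deflection at E on the released cantilever, summing each load's contribution:
  clockwise couple 104.75 at a = 1.32: M₀a(2L − a)/(2EI) = 517.1/EI
  point load 141 at a = 3.52: Pa²(3L − a)/(6EI) = 2819/EI
  δ_0 = 3336/EI
Tip deflection under a unit load at E: L³/(3EI) = 28.39/EI.
Compatibility at E: δ_0 − R_E·δ_{EE} = 0, so R_E = 3336/28.39 = 117.5 kN.

R_E = 117.5 kN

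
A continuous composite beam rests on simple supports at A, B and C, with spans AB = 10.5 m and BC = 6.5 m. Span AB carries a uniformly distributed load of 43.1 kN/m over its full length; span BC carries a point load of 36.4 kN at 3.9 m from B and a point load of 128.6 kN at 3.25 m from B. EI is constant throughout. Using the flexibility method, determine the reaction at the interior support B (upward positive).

R_B = 415.2 kN

Insert a hinge at B; M_B is the redundant, and each span becomes simply supported.
Discontinuity in slope at B on the released structure — sum the simple-span end rotations:
  span AB: UDL 43.1: wL³/(24EI) = 2079/EI
  span BC: point load 36.4 at a = 3.9: Pab(L + b)/(6LEI) = 86.12/EI
  span BC: point load 128.6 at a = 3.25: Pab(L + b)/(6LEI) = 339.6/EI
  relative rotation θ_0 = (2079 + 425.7)/EI = 2505/EI
A unit hogging moment at B produces rotation L₁/(3EI) + L₂/(3EI) = 5.667/EI.
Slope continuity at B: θ_0 = M_B·5.667/EI, so M_B = 2505/5.667 = 442 kN·m (hogging).
Span AB, ΣM about A with M_B applied at B: R_B^{AB}·10.5 = 2376 + 442, so R_B^{AB} = 268.4 kN and R_A = 452.6 − 268.4 = 184.2 kN.
Span BC, ΣM about C: R_B^{BC}·6.5 = 512.6 + 442, so R_B^{BC} = 146.9 kN and R_C = 165 − 146.9 = 18.14 kN.
R_B = 268.4 + 146.9 = 415.2 kN.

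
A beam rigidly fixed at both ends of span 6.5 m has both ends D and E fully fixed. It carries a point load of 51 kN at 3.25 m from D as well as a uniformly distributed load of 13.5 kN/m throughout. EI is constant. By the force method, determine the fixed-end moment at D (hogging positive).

Release both end moments; the primary structure is a simply-supported span DE with redundants M_D and M_E.
Simple-span end rotations at D and E under the given loads:
  at D: point load 51 at a = 3.25: Pab(L + b)/(6LEI) = 134.7/EI
  at E: point load 51 at a = 3.25: Pab(L + a)/(6LEI) = 134.7/EI
  at D: UDL 13.5: wL³/(24EI) = 154.5/EI
  at E: UDL 13.5: wL³/(24EI) = 154.5/EI
  θ_D0 = 289.1/EI,  θ_E0 = 289.1/EI
Flexibility coefficients: a unit moment at one end gives L/(3EI) there and L/(6EI) at the far end, so f₁₁ = f₂₂ = 2.167/EI and f₁₂ = f₂₁ = 1.083/EI.
Compatibility — zero rotation at each built-in end:
  2.167 M_D + 1.083 M_E = 289.1
  1.083 M_D + 2.167 M_E = 289.1
Solving the pair gives M_D = 88.97 kN·m and M_E = 88.97 kN·m (hogging).

M_D = 88.97 kN·m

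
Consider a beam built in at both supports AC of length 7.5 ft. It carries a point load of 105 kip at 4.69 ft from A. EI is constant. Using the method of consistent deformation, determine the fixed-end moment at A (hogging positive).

Release both end moments; the primary structure is a simply-supported span AC with redundants M_A and M_C.
On the primary (simply-supported) span, the end slopes from the loading are:
  at A: point load 105 at a = 4.69: Pab(L + b)/(6LEI) = 317/EI
  at C: point load 105 at a = 4.69: Pab(L + a)/(6LEI) = 374.9/EI
  θ_A0 = 317/EI,  θ_C0 = 374.9/EI
Flexibility coefficients: a unit moment at one end gives L/(3EI) there and L/(6EI) at the far end, so f₁₁ = f₂₂ = 2.5/EI and f₁₂ = f₂₁ = 1.25/EI.
Compatibility — zero rotation at each built-in end:
  2.5 M_A + 1.25 M_C = 317
  1.25 M_A + 2.5 M_C = 374.9
Solving the pair gives M_A = 69.13 kip·ft and M_C = 115.4 kip·ft (hogging).

M_A = 69.13 kip·ft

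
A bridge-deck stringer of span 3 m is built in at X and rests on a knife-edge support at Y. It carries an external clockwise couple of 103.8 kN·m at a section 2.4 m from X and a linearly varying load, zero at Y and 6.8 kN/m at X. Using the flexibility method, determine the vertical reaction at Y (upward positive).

R_Y = 51.86 kN

Release the roller at Y. Primary structure: cantilever fixed at X.
Free-end deflection of the primary structure under the applied loading (downward +):
  clockwise couple 103.8 at a = 2.4: M₀a(2L − a)/(2EI) = 448.4/EI
  triangular load, peak 6.8 at the fixed end: w₀L⁴/(30EI) = 18.36/EI
  δ_0 = 466.8/EI
Tip deflection under a unit load at Y: L³/(3EI) = 9/EI.
The prop prevents deflection at Y: R_Y = δ_0/δ_{YY} = 466.8/9 = 51.86 kN.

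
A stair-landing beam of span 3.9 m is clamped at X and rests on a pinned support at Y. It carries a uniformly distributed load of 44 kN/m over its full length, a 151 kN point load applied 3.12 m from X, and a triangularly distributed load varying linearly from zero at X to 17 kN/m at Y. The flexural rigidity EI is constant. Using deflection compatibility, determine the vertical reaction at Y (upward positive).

R_Y = 188.9 kN

Release the roller at Y. Primary structure: cantilever fixed at X.
Downward deflection at the released point Y due to the loads:
  UDL 44: wL⁴/(8EI) = 1272/EI
  point load 151 at a = 3.12: Pa²(3L − a)/(6EI) = 2102/EI
  triangular load, peak 17 at the free end: 11w₀L⁴/(120EI) = 360.5/EI
  δ_0 = 3735/EI
Tip deflection under a unit load at Y: L³/(3EI) = 19.77/EI.
Compatibility at Y: δ_0 − R_Y·δ_{YY} = 0, so R_Y = 3735/19.77 = 188.9 kN.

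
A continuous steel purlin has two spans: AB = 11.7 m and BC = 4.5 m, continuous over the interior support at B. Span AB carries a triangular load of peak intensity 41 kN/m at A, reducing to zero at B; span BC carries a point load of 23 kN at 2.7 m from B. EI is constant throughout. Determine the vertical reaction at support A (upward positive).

R_A = 139.3 kN

Insert a hinge at B; M_B is the redundant, and each span becomes simply supported.
Rotations at B on the released spans (each span's end-slope, ×1/EI):
  span AB: triangular load, peak 41: 7w₀L³/(360EI) = 1277/EI
  span BC: point load 23 at a = 2.7: Pab(L + b)/(6LEI) = 26.08/EI
  relative rotation θ_0 = (1277 + 26.08)/EI = 1303/EI
A unit hogging moment at B produces rotation L₁/(3EI) + L₂/(3EI) = 5.4/EI.
Slope continuity at B: θ_0 = M_B·5.4/EI, so M_B = 1303/5.4 = 241.3 kN·m (hogging).
Span AB, ΣM about A with M_B applied at B: R_B^{AB}·11.7 = 935.4 + 241.3, so R_B^{AB} = 100.6 kN and R_A = 239.8 − 100.6 = 139.3 kN.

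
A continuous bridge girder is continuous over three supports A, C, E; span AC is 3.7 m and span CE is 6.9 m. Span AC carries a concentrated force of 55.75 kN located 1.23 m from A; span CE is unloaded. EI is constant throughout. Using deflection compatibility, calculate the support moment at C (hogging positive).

Release continuity at C by inserting a hinge; the redundant is the internal moment M_C. The primary structure is two simply-supported spans AC and CE.
End slopes at the hinge C, treating each span as simply supported:
  span AC: point load 55.75 at a = 1.23: Pab(L + a)/(6LEI) = 37.61/EI
  relative rotation θ_0 = (37.61 + 0)/EI = 37.61/EI
A unit hogging moment at C produces rotation L₁/(3EI) + L₂/(3EI) = 3.533/EI.
Compatibility: M_C·(L₁+L₂)/(3EI) = θ_0, giving M_C = 10.65 kN·m (hogging).

M_C = 10.65 kN·m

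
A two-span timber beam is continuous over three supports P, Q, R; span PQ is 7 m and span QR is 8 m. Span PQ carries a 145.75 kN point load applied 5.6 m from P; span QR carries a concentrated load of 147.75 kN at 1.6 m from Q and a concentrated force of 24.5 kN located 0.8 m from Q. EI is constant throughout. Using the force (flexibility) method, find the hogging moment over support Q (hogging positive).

Take M_Q as the redundant. Released structure: two simple spans PQ and QR with a hinge at Q.
Discontinuity in slope at Q on the released structure — sum the simple-span end rotations:
  span PQ: point load 145.75 at a = 5.6: Pab(L + a)/(6LEI) = 342.8/EI
  span QR: point load 147.75 at a = 1.6: Pab(L + b)/(6LEI) = 453.9/EI
  span QR: point load 24.5 at a = 0.8: Pab(L + b)/(6LEI) = 44.69/EI
  relative rotation θ_0 = (342.8 + 498.6)/EI = 841.4/EI
A unit hogging moment at Q produces rotation L₁/(3EI) + L₂/(3EI) = 5/EI.
Compatibility: M_Q·(L₁+L₂)/(3EI) = θ_0, giving M_Q = 168.3 kN·m (hogging).

M_Q = 168.3 kN·m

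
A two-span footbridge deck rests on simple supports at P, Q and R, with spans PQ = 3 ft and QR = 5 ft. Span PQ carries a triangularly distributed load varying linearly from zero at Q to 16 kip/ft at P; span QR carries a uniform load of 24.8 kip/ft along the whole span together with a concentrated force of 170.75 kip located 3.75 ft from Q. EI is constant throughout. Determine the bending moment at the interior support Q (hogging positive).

Take M_Q as the redundant. Released structure: two simple spans PQ and QR with a hinge at Q.
Rotations at Q on the released spans (each span's end-slope, ×1/EI):
  span PQ: triangular load, peak 16: 7w₀L³/(360EI) = 8.4/EI
  span QR: UDL 24.8: wL³/(24EI) = 129.2/EI
  span QR: point load 170.75 at a = 3.75: Pab(L + b)/(6LEI) = 166.7/EI
  relative rotation θ_0 = (8.4 + 295.9)/EI = 304.3/EI
A unit hogging moment at Q produces rotation L₁/(3EI) + L₂/(3EI) = 2.667/EI.
Compatibility: M_Q·(L₁+L₂)/(3EI) = θ_0, giving M_Q = 114.1 kip·ft (hogging).

M_Q = 114.1 kip·ft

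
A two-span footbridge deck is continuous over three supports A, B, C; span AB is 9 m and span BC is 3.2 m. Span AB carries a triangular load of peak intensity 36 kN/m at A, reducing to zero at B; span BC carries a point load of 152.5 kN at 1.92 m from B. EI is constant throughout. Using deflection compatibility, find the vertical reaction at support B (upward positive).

Insert a hinge at B; M_B is the redundant, and each span becomes simply supported.
Rotations at B on the released spans (each span's end-slope, ×1/EI):
  span AB: triangular load, peak 36: 7w₀L³/(360EI) = 510.3/EI
  span BC: point load 152.5 at a = 1.92: Pab(L + b)/(6LEI) = 87.45/EI
  relative rotation θ_0 = (510.3 + 87.45)/EI = 597.7/EI
A unit hogging moment at B produces rotation L₁/(3EI) + L₂/(3EI) = 4.067/EI.
Slope continuity at B: θ_0 = M_B·4.067/EI, so M_B = 597.7/4.067 = 147 kN·m (hogging).
Span AB, ΣM about A with M_B applied at B: R_B^{AB}·9 = 486 + 147, so R_B^{AB} = 70.33 kN and R_A = 162 − 70.33 = 91.67 kN.
Span BC, ΣM about C: R_B^{BC}·3.2 = 195.2 + 147, so R_B^{BC} = 106.9 kN and R_C = 152.5 − 106.9 = 45.57 kN.
R_B = 70.33 + 106.9 = 177.3 kN.

R_B = 177.3 kN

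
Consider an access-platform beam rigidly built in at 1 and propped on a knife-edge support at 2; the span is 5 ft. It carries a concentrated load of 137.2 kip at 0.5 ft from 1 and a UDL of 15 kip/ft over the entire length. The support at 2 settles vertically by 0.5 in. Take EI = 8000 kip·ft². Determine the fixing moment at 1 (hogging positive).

Release the roller at 2. Primary structure: cantilever fixed at 1.
Primary-structure tip deflection at 2 by superposition:
  point load 137.2 at a = 0.5: Pa²(3L − a)/(6EI) = 82.89/EI
  UDL 15: wL⁴/(8EI) = 1172/EI
  δ_0 = 1255/EI
Tip deflection under a unit load at 2: L³/(3EI) = 41.67/EI.
With EI = 8000 kip·ft²: δ_0 = 0.15685 ft and δ_{22} = 0.005208 ft/kip.
Compatibility — the beam at 2 must follow the support down by 0.04167 ft: δ_0 − R_2·δ_{22} = 0.04167, so R_2 = (0.15685 − 0.04167)/0.005208 = 22.11 kip.
Moment equilibrium about 1: M_1 = Σ(load moments about 1) − R_2·L = 256.1 − 22.11×5 = 145.5 kip·ft.

M_1 = 145.5 kip·ft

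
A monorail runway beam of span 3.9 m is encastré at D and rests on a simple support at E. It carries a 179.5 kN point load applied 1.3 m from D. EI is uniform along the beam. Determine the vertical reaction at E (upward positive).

R_E = 26.59 kN

Take the reaction at E as the redundant and release it; the primary structure is a cantilever fixed at D.
Free-end deflection of the primary structure under the applied loading (downward +):
  point load 179.5 at a = 1.3: Pa²(3L − a)/(6EI) = 525.8/EI
Tip deflection under a unit load at E: L³/(3EI) = 19.77/EI.
The prop prevents deflection at E: R_E = δ_0/δ_{EE} = 525.8/19.77 = 26.59 kN.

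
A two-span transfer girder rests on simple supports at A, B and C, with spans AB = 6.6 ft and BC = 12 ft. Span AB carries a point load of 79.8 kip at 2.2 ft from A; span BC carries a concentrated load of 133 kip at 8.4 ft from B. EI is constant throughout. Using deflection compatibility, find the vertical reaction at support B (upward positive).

R_B = 106 kip

Insert a hinge at B; M_B is the redundant, and each span becomes simply supported.
Discontinuity in slope at B on the released structure — sum the simple-span end rotations:
  span AB: point load 79.8 at a = 2.2: Pab(L + a)/(6LEI) = 171.7/EI
  span BC: point load 133 at a = 8.4: Pab(L + b)/(6LEI) = 871.4/EI
  relative rotation θ_0 = (171.7 + 871.4)/EI = 1043/EI
A unit hogging moment at B produces rotation L₁/(3EI) + L₂/(3EI) = 6.2/EI.
Slope continuity at B: θ_0 = M_B·6.2/EI, so M_B = 1043/6.2 = 168.2 kip·ft (hogging).
Span AB, ΣM about A with M_B applied at B: R_B^{AB}·6.6 = 175.6 + 168.2, so R_B^{AB} = 52.09 kip and R_A = 79.8 − 52.09 = 27.71 kip.
Span BC, ΣM about C: R_B^{BC}·12 = 478.8 + 168.2, so R_B^{BC} = 53.92 kip and R_C = 133 − 53.92 = 79.08 kip.
R_B = 52.09 + 53.92 = 106 kip.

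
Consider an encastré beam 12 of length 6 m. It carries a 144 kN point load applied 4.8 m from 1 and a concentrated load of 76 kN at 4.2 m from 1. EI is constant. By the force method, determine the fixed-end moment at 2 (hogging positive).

M_2 = 177.6 kN·m

Release both end moments; the primary structure is a simply-supported span 12 with redundants M_1 and M_2.
On the primary (simply-supported) span, the end slopes from the loading are:
  at 1: point load 144 at a = 4.8: Pab(L + b)/(6LEI) = 165.9/EI
  at 2: point load 144 at a = 4.8: Pab(L + a)/(6LEI) = 248.8/EI
  at 1: point load 76 at a = 4.2: Pab(L + b)/(6LEI) = 124.5/EI
  at 2: point load 76 at a = 4.2: Pab(L + a)/(6LEI) = 162.8/EI
  θ_10 = 290.4/EI,  θ_20 = 411.6/EI
Flexibility coefficients: a unit moment at one end gives L/(3EI) there and L/(6EI) at the far end, so f₁₁ = f₂₂ = 2/EI and f₁₂ = f₂₁ = 1/EI.
Compatibility — zero rotation at each built-in end:
  2 M_1 + 1 M_2 = 290.4
  1 M_1 + 2 M_2 = 411.6
Solving the pair gives M_1 = 56.38 kN·m and M_2 = 177.6 kN·m (hogging).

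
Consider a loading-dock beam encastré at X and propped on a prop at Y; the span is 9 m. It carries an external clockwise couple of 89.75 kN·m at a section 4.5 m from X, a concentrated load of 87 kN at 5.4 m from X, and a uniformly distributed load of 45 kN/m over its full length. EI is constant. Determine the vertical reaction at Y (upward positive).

Choose R_Y as the redundant. The primary structure is the cantilever fixed at X.
Deflection at Y on the released cantilever, summing each load's contribution:
  clockwise couple 89.75 at a = 4.5: M₀a(2L − a)/(2EI) = 2726/EI
  point load 87 at a = 5.4: Pa²(3L − a)/(6EI) = 9133/EI
  UDL 45: wL⁴/(8EI) = 36906/EI
  δ_0 = 48765/EI
Flexibility coefficient — unit upward force at Y: δ_{YY} = L³/(3EI) = 243/EI.
The prop prevents deflection at Y: R_Y = δ_0/δ_{YY} = 48765/243 = 200.7 kN.

R_Y = 200.7 kN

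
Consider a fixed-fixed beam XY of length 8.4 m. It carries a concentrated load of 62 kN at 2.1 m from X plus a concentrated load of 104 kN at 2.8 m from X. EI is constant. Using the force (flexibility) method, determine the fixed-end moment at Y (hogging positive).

M_Y = 89.12 kN·m

Release both end moments; the primary structure is a simply-supported span XY with redundants M_X and M_Y.
Simple-span end rotations at X and Y under the given loads:
  at X: point load 62 at a = 2.1: Pab(L + b)/(6LEI) = 239.2/EI
  at Y: point load 62 at a = 2.1: Pab(L + a)/(6LEI) = 170.9/EI
  at X: point load 104 at a = 2.8: Pab(L + b)/(6LEI) = 453/EI
  at Y: point load 104 at a = 2.8: Pab(L + a)/(6LEI) = 362.4/EI
  θ_X0 = 692.2/EI,  θ_Y0 = 533.3/EI
Flexibility coefficients: a unit moment at one end gives L/(3EI) there and L/(6EI) at the far end, so f₁₁ = f₂₂ = 2.8/EI and f₁₂ = f₂₁ = 1.4/EI.
Compatibility — zero rotation at each built-in end:
  2.8 M_X + 1.4 M_Y = 692.2
  1.4 M_X + 2.8 M_Y = 533.3
Solving the pair gives M_X = 202.7 kN·m and M_Y = 89.12 kN·m (hogging).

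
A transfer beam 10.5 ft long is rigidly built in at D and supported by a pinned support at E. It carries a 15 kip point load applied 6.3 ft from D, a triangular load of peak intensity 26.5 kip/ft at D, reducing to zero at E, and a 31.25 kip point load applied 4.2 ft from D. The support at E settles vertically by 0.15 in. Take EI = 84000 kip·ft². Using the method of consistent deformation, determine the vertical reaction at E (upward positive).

Take the reaction at E as the redundant and release it; the primary structure is a cantilever fixed at D.
Downward deflection at the released point E due to the loads:
  point load 15 at a = 6.3: Pa²(3L − a)/(6EI) = 2500/EI
  triangular load, peak 26.5 at the fixed end: w₀L⁴/(30EI) = 10737/EI
  point load 31.25 at a = 4.2: Pa²(3L − a)/(6EI) = 2508/EI
  δ_0 = 15746/EI
Tip deflection under a unit load at E: L³/(3EI) = 385.9/EI.
With EI = 84000 kip·ft²: δ_0 = 0.18745 ft and δ_{EE} = 0.004594 ft/kip.
Compatibility — the beam at E must follow the support down by 0.0125 ft: δ_0 − R_E·δ_{EE} = 0.0125, so R_E = (0.18745 − 0.0125)/0.004594 = 38.08 kip.

R_E = 38.08 kip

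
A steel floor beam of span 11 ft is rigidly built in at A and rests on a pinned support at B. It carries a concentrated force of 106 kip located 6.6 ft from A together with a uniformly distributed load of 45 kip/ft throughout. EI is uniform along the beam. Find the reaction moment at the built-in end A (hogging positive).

Choose R_B as the redundant. The primary structure is the cantilever fixed at A.
Free-end deflection of the primary structure under the applied loading (downward +):
  point load 106 at a = 6.6: Pa²(3L − a)/(6EI) = 20316/EI
  UDL 45: wL⁴/(8EI) = 82356/EI
  δ_0 = 102672/EI
Flexibility coefficient — unit upward force at B: δ_{BB} = L³/(3EI) = 443.7/EI.
The prop prevents deflection at B: R_B = δ_0/δ_{BB} = 102672/443.7 = 231.4 kip.
Moment equilibrium about A: M_A = Σ(load moments about A) − R_B·L = 3422 − 231.4×11 = 876.5 kip·ft.

M_A = 876.5 kip·ft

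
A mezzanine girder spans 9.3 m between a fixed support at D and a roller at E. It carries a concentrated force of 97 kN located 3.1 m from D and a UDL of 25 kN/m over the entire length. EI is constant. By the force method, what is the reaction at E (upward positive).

R_E = 101.6 kN

Remove the prop at E; the released (primary) structure is a cantilever built in at D.
Deflection at E on the released cantilever, summing each load's contribution:
  point load 97 at a = 3.1: Pa²(3L − a)/(6EI) = 3853/EI
  UDL 25: wL⁴/(8EI) = 23377/EI
  δ_0 = 27230/EI
Tip deflection under a unit load at E: L³/(3EI) = 268.1/EI.
The prop prevents deflection at E: R_E = δ_0/δ_{EE} = 27230/268.1 = 101.6 kN.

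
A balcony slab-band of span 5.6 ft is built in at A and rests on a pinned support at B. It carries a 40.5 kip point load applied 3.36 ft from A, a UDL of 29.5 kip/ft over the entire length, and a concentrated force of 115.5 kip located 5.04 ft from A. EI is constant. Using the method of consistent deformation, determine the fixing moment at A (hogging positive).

M_A = 185.8 kip·ft

Take the reaction at B as the redundant and release it; the primary structure is a cantilever fixed at A.
Downward deflection at the released point B due to the loads:
  point load 40.5 at a = 3.36: Pa²(3L − a)/(6EI) = 1024/EI
  UDL 29.5: wL⁴/(8EI) = 3626/EI
  point load 115.5 at a = 5.04: Pa²(3L − a)/(6EI) = 5750/EI
  δ_0 = 10401/EI
Tip deflection under a unit load at B: L³/(3EI) = 58.54/EI.
Compatibility at B: δ_0 − R_B·δ_{BB} = 0, so R_B = 10401/58.54 = 177.7 kip.
Moment equilibrium about A: M_A = Σ(load moments about A) − R_B·L = 1181 − 177.7×5.6 = 185.8 kip·ft.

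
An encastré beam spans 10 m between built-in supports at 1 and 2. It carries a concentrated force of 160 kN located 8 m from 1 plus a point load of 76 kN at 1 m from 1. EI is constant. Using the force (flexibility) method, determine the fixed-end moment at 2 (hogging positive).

Take the two fixed-end moments M_1, M_2 as redundants; the released structure is the simple span 12.
On the primary (simply-supported) span, the end slopes from the loading are:
  at 1: point load 160 at a = 8: Pab(L + b)/(6LEI) = 512/EI
  at 2: point load 160 at a = 8: Pab(L + a)/(6LEI) = 768/EI
  at 1: point load 76 at a = 1: Pab(L + b)/(6LEI) = 216.6/EI
  at 2: point load 76 at a = 1: Pab(L + a)/(6LEI) = 125.4/EI
  θ_10 = 728.6/EI,  θ_20 = 893.4/EI
Flexibility coefficients: a unit moment at one end gives L/(3EI) there and L/(6EI) at the far end, so f₁₁ = f₂₂ = 3.333/EI and f₁₂ = f₂₁ = 1.667/EI.
Compatibility — zero rotation at each built-in end:
  3.333 M_1 + 1.667 M_2 = 728.6
  1.667 M_1 + 3.333 M_2 = 893.4
Solving the pair gives M_1 = 112.8 kN·m and M_2 = 211.6 kN·m (hogging).

M_2 = 211.6 kN·m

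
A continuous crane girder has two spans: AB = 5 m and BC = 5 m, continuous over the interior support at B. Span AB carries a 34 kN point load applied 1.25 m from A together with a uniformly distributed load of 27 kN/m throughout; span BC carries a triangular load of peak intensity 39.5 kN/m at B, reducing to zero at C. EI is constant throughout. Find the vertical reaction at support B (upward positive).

Take M_B as the redundant. Released structure: two simple spans AB and BC with a hinge at B.
Discontinuity in slope at B on the released structure — sum the simple-span end rotations:
  span AB: point load 34 at a = 1.25: Pab(L + a)/(6LEI) = 33.2/EI
  span AB: UDL 27: wL³/(24EI) = 140.6/EI
  span BC: triangular load, peak 39.5: w₀L³/(45EI) = 109.7/EI
  relative rotation θ_0 = (173.8 + 109.7)/EI = 283.6/EI
A unit hogging moment at B produces rotation L₁/(3EI) + L₂/(3EI) = 3.333/EI.
Compatibility: M_B·(L₁+L₂)/(3EI) = θ_0, giving M_B = 85.07 kN·m (hogging).
Span AB, ΣM about A with M_B applied at B: R_B^{AB}·5 = 380 + 85.07, so R_B^{AB} = 93.01 kN and R_A = 169 − 93.01 = 75.99 kN.
Span BC, ΣM about C: R_B^{BC}·5 = 329.2 + 85.07, so R_B^{BC} = 82.85 kN and R_C = 98.75 − 82.85 = 15.9 kN.
R_B = 93.01 + 82.85 = 175.9 kN.

R_B = 175.9 kN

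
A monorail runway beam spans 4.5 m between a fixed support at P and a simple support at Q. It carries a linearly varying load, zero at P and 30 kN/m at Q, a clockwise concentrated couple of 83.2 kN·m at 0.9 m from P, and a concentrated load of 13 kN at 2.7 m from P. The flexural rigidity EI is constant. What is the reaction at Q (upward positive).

R_Q = 52.73 kN

Remove the prop at Q; the released (primary) structure is a cantilever built in at P.
Primary-structure tip deflection at Q by superposition:
  triangular load, peak 30 at the free end: 11w₀L⁴/(120EI) = 1128/EI
  clockwise couple 83.2 at a = 0.9: M₀a(2L − a)/(2EI) = 303.3/EI
  point load 13 at a = 2.7: Pa²(3L − a)/(6EI) = 170.6/EI
  δ_0 = 1602/EI
Flexibility coefficient — unit upward force at Q: δ_{QQ} = L³/(3EI) = 30.38/EI.
The prop prevents deflection at Q: R_Q = δ_0/δ_{QQ} = 1602/30.38 = 52.73 kN.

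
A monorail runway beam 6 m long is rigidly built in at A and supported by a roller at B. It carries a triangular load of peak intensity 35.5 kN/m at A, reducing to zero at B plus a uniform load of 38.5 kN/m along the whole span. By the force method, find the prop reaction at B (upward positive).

R_B = 107.9 kN

Release the roller at B. Primary structure: cantilever fixed at A.
Downward deflection at the released point B due to the loads:
  triangular load, peak 35.5 at the fixed end: w₀L⁴/(30EI) = 1534/EI
  UDL 38.5: wL⁴/(8EI) = 6237/EI
  δ_0 = 7771/EI
Flexibility coefficient — unit upward force at B: δ_{BB} = L³/(3EI) = 72/EI.
Compatibility at B: δ_0 − R_B·δ_{BB} = 0, so R_B = 7771/72 = 107.9 kN.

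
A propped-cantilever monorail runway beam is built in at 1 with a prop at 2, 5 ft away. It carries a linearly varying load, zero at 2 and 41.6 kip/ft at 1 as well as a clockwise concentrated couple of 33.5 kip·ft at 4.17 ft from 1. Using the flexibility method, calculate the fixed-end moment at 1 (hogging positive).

M_1 = 53.97 kip·ft

Remove the prop at 2; the released (primary) structure is a cantilever built in at 1.
Downward deflection at the released point 2 due to the loads:
  triangular load, peak 41.6 at the fixed end: w₀L⁴/(30EI) = 866.7/EI
  clockwise couple 33.5 at a = 4.17: M₀a(2L − a)/(2EI) = 407.2/EI
  δ_0 = 1274/EI
Flexibility coefficient — unit upward force at 2: δ_{22} = L³/(3EI) = 41.67/EI.
The prop prevents deflection at 2: R_2 = δ_0/δ_{22} = 1274/41.67 = 30.57 kip.
Moment equilibrium about 1: M_1 = Σ(load moments about 1) − R_2·L = 206.8 − 30.57×5 = 53.97 kip·ft.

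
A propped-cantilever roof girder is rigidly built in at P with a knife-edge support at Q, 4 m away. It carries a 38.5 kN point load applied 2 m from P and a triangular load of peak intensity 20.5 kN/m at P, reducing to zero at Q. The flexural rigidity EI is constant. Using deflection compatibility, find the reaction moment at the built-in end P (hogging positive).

M_P = 50.74 kN·m

Remove the prop at Q; the released (primary) structure is a cantilever built in at P.
Downward deflection at the released point Q due to the loads:
  point load 38.5 at a = 2: Pa²(3L − a)/(6EI) = 256.7/EI
  triangular load, peak 20.5 at the fixed end: w₀L⁴/(30EI) = 174.9/EI
  δ_0 = 431.6/EI
Tip deflection under a unit load at Q: L³/(3EI) = 21.33/EI.
Compatibility at Q: δ_0 − R_Q·δ_{QQ} = 0, so R_Q = 431.6/21.33 = 20.23 kN.
Moment equilibrium about P: M_P = Σ(load moments about P) − R_Q·L = 131.7 − 20.23×4 = 50.74 kN·m.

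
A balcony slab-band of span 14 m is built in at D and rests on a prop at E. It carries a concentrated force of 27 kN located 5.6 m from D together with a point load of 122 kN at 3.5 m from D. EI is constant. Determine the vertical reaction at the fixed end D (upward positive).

R_D = 132.9 kN

Choose R_E as the redundant. The primary structure is the cantilever fixed at D.
Downward deflection at the released point E due to the loads:
  point load 27 at a = 5.6: Pa²(3L − a)/(6EI) = 5137/EI
  point load 122 at a = 3.5: Pa²(3L − a)/(6EI) = 9590/EI
  δ_0 = 14726/EI
Flexibility coefficient — unit upward force at E: δ_{EE} = L³/(3EI) = 914.7/EI.
The prop prevents deflection at E: R_E = δ_0/δ_{EE} = 14726/914.7 = 16.1 kN.
Vertical equilibrium: R_D = ΣP − R_E = 149 − 16.1 = 132.9 kN.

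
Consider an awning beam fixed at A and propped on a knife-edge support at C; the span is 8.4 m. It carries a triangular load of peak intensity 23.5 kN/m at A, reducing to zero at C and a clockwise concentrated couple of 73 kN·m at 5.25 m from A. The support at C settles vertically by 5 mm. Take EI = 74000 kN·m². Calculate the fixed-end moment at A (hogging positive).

Remove the prop at C; the released (primary) structure is a cantilever built in at A.
Free-end deflection of the primary structure under the applied loading (downward +):
  triangular load, peak 23.5 at the fixed end: w₀L⁴/(30EI) = 3900/EI
  clockwise couple 73 at a = 5.25: M₀a(2L − a)/(2EI) = 2213/EI
  δ_0 = 6113/EI
Flexibility coefficient — unit upward force at C: δ_{CC} = L³/(3EI) = 197.6/EI.
With EI = 74000 kN·m²: δ_0 = 0.082612 m and δ_{CC} = 0.00267 m/kN.
Compatibility — the beam at C must follow the support down by 0.005 m: δ_0 − R_C·δ_{CC} = 0.005, so R_C = (0.082612 − 0.005)/0.00267 = 29.07 kN.
Moment equilibrium about A: M_A = Σ(load moments about A) − R_C·L = 349.4 − 29.07×8.4 = 105.2 kN·m.

M_A = 105.2 kN·m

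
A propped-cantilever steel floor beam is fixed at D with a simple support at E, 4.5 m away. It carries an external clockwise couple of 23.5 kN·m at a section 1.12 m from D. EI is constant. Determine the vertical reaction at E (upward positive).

R_E = 3.414 kN

Remove the prop at E; the released (primary) structure is a cantilever built in at D.
Free-end deflection of the primary structure under the applied loading (downward +):
  clockwise couple 23.5 at a = 1.12: M₀a(2L − a)/(2EI) = 103.7/EI
Flexibility coefficient — unit upward force at E: δ_{EE} = L³/(3EI) = 30.38/EI.
Compatibility at E: δ_0 − R_E·δ_{EE} = 0, so R_E = 103.7/30.38 = 3.414 kN.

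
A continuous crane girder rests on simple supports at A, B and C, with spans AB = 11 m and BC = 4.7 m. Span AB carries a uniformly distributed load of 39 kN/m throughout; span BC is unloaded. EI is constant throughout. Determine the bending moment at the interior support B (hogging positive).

Release continuity at B by inserting a hinge; the redundant is the internal moment M_B. The primary structure is two simply-supported spans AB and BC.
Discontinuity in slope at B on the released structure — sum the simple-span end rotations:
  span AB: UDL 39: wL³/(24EI) = 2163/EI
  relative rotation θ_0 = (2163 + 0)/EI = 2163/EI
A unit hogging moment at B produces rotation L₁/(3EI) + L₂/(3EI) = 5.233/EI.
Compatibility: M_B·(L₁+L₂)/(3EI) = θ_0, giving M_B = 413.3 kN·m (hogging).

M_B = 413.3 kN·m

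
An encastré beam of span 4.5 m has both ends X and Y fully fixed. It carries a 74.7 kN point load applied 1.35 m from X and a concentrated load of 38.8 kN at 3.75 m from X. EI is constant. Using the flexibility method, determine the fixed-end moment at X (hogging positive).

Take the two fixed-end moments M_X, M_Y as redundants; the released structure is the simple span XY.
Simple-span end rotations at X and Y under the given loads:
  at X: point load 74.7 at a = 1.35: Pab(L + b)/(6LEI) = 90/EI
  at Y: point load 74.7 at a = 1.35: Pab(L + a)/(6LEI) = 68.83/EI
  at X: point load 38.8 at a = 3.75: Pab(L + b)/(6LEI) = 21.22/EI
  at Y: point load 38.8 at a = 3.75: Pab(L + a)/(6LEI) = 33.34/EI
  θ_X0 = 111.2/EI,  θ_Y0 = 102.2/EI
Flexibility coefficients: a unit moment at one end gives L/(3EI) there and L/(6EI) at the far end, so f₁₁ = f₂₂ = 1.5/EI and f₁₂ = f₂₁ = 0.75/EI.
Compatibility — zero rotation at each built-in end:
  1.5 M_X + 0.75 M_Y = 111.2
  0.75 M_X + 1.5 M_Y = 102.2
Solving the pair gives M_X = 53.46 kN·m and M_Y = 41.39 kN·m (hogging).

M_X = 53.46 kN·m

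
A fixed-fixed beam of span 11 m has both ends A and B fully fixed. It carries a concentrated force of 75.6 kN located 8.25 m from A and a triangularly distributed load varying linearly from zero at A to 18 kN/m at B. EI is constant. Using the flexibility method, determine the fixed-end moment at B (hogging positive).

Release both end moments; the primary structure is a simply-supported span AB with redundants M_A and M_B.
End rotations of the released simple span under the applied load (×1/EI):
  at A: point load 75.6 at a = 8.25: Pab(L + b)/(6LEI) = 357.3/EI
  at B: point load 75.6 at a = 8.25: Pab(L + a)/(6LEI) = 500.3/EI
  at A: triangular load, peak 18: 7w₀L³/(360EI) = 465.9/EI
  at B: triangular load, peak 18: w₀L³/(45EI) = 532.4/EI
  θ_A0 = 823.2/EI,  θ_B0 = 1033/EI
Flexibility coefficients: a unit moment at one end gives L/(3EI) there and L/(6EI) at the far end, so f₁₁ = f₂₂ = 3.667/EI and f₁₂ = f₂₁ = 1.833/EI.
Compatibility — zero rotation at each built-in end:
  3.667 M_A + 1.833 M_B = 823.2
  1.833 M_A + 3.667 M_B = 1033
Solving the pair gives M_A = 111.6 kN·m and M_B = 225.8 kN·m (hogging).

M_B = 225.8 kN·m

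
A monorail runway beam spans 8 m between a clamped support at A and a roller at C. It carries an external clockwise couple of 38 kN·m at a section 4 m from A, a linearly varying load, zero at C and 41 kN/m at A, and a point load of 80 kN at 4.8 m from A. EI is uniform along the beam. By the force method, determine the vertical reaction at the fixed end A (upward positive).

Take the reaction at C as the redundant and release it; the primary structure is a cantilever fixed at A.
Free-end deflection of the primary structure under the applied loading (downward +):
  clockwise couple 38 at a = 4: M₀a(2L − a)/(2EI) = 912/EI
  triangular load, peak 41 at the fixed end: w₀L⁴/(30EI) = 5598/EI
  point load 80 at a = 4.8: Pa²(3L − a)/(6EI) = 5898/EI
  δ_0 = 12408/EI
Flexibility coefficient — unit upward force at C: δ_{CC} = L³/(3EI) = 170.7/EI.
The prop prevents deflection at C: R_C = δ_0/δ_{CC} = 12408/170.7 = 72.7 kN.
Vertical equilibrium: R_A = ΣP − R_C = 244 − 72.7 = 171.3 kN.

R_A = 171.3 kN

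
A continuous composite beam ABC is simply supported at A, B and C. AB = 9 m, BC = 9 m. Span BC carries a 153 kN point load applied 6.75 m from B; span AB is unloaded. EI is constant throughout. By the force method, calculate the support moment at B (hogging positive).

M_B = 80.68 kN·m

Insert a hinge at B; M_B is the redundant, and each span becomes simply supported.
End slopes at the hinge B, treating each span as simply supported:
  span BC: point load 153 at a = 6.75: Pab(L + b)/(6LEI) = 484.1/EI
  relative rotation θ_0 = (0 + 484.1)/EI = 484.1/EI
A unit hogging moment at B produces rotation L₁/(3EI) + L₂/(3EI) = 6/EI.
Slope continuity at B: θ_0 = M_B·6/EI, so M_B = 484.1/6 = 80.68 kN·m (hogging).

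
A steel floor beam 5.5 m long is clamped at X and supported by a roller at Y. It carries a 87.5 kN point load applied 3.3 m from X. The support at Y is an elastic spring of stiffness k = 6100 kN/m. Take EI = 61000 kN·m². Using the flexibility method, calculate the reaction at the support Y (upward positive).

R_Y = 32.03 kN

Release the roller at Y. Primary structure: cantilever fixed at X.
Downward deflection at the released point Y due to the loads:
  point load 87.5 at a = 3.3: Pa²(3L − a)/(6EI) = 2096/EI
Tip deflection under a unit load at Y: L³/(3EI) = 55.46/EI.
With EI = 61000 kN·m²: δ_0 = 0.034366 m and δ_{YY} = 0.000909 m/kN.
Compatibility — the spring shortens by R_Y/k under the reaction it provides: δ_0 − R_Y·δ_{YY} = R_Y/k. With 1/k = 0.000164 m/kN, R_Y = δ_0 / (δ_{YY} + 1/k) = 0.034366 / (0.000909 + 0.000164) = 32.03 kN.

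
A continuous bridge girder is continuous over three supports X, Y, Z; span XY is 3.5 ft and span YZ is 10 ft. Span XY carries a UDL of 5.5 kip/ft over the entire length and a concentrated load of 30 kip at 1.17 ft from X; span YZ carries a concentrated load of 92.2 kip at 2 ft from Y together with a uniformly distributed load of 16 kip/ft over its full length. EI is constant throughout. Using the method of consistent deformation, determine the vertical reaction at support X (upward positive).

Release continuity at Y by inserting a hinge; the redundant is the internal moment M_Y. The primary structure is two simply-supported spans XY and YZ.
End slopes at the hinge Y, treating each span as simply supported:
  span XY: UDL 5.5: wL³/(24EI) = 9.826/EI
  span XY: point load 30 at a = 1.17: Pab(L + a)/(6LEI) = 18.19/EI
  span YZ: point load 92.2 at a = 2: Pab(L + b)/(6LEI) = 442.6/EI
  span YZ: UDL 16: wL³/(24EI) = 666.7/EI
  relative rotation θ_0 = (28.01 + 1109)/EI = 1137/EI
A unit hogging moment at Y produces rotation L₁/(3EI) + L₂/(3EI) = 4.5/EI.
Compatibility: M_Y·(L₁+L₂)/(3EI) = θ_0, giving M_Y = 252.7 kip·ft (hogging).
Span XY, ΣM about X with M_Y applied at Y: R_Y^{XY}·3.5 = 68.79 + 252.7, so R_Y^{XY} = 91.86 kip and R_X = 49.25 − 91.86 = -42.61 kip.

R_X = -42.61 kip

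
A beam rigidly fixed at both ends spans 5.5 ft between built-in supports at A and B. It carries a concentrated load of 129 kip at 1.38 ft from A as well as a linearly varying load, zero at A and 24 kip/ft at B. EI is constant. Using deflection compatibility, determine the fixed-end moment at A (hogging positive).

M_A = 124.1 kip·ft

Release both end moments; the primary structure is a simply-supported span AB with redundants M_A and M_B.
Simple-span end rotations at A and B under the given loads:
  at A: point load 129 at a = 1.38: Pab(L + b)/(6LEI) = 213.8/EI
  at B: point load 129 at a = 1.38: Pab(L + a)/(6LEI) = 152.9/EI
  at A: triangular load, peak 24: 7w₀L³/(360EI) = 77.64/EI
  at B: triangular load, peak 24: w₀L³/(45EI) = 88.73/EI
  θ_A0 = 291.5/EI,  θ_B0 = 241.6/EI
Flexibility coefficients: a unit moment at one end gives L/(3EI) there and L/(6EI) at the far end, so f₁₁ = f₂₂ = 1.833/EI and f₁₂ = f₂₁ = 0.9167/EI.
Compatibility — zero rotation at each built-in end:
  1.833 M_A + 0.9167 M_B = 291.5
  0.9167 M_A + 1.833 M_B = 241.6
Solving the pair gives M_A = 124.1 kip·ft and M_B = 69.76 kip·ft (hogging).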